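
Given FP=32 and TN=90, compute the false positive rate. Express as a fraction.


FPR = FP / (FP + TN) = 32 / 122 = 16/61.

16/61


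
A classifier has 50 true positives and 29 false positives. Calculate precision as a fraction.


Precision = TP / (TP + FP) = 50 / 79 = 50/79.

50/79


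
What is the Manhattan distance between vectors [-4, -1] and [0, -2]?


d = sum of absolute differences: |-4-0|=4 + |-1--2|=1 = 5.

5


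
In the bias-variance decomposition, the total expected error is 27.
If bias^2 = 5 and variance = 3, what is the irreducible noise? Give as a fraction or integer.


Total error = bias^2 + variance + irreducible noise. So irreducible noise = 27 - 5 - 3 = 19.

19


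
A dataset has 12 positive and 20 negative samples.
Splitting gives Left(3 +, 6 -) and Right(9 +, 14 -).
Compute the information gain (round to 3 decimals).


H(parent) = 0.9544. H(left) = 0.9183, H(right) = 0.9656. Weighted = (9/32)*0.9183 + (23/32)*0.9656 = 0.9523. IG = 0.9544 - 0.9523 = 0.0021, which rounds to 0.002.

0.002


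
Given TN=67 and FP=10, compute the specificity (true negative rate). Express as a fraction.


Specificity = TN / (TN + FP) = 67 / 77 = 67/77.

67/77


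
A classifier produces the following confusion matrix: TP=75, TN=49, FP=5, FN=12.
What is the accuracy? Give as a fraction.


Accuracy = (TP + TN) / (TP + TN + FP + FN) = (75 + 49) / 141 = 124/141.

124/141


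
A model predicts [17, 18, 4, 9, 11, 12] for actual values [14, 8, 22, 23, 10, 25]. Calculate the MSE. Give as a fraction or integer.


MSE = (1/6) * ((14-17)^2=9 + (8-18)^2=100 + (22-4)^2=324 + (23-9)^2=196 + (10-11)^2=1 + (25-12)^2=169). Sum = 799. MSE = 799/6.

799/6


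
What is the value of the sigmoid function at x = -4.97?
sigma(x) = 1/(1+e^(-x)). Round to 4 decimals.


sigma(-4.97) = 1/(1+e^(4.97)) = 1/(1+144.026887) = 1/145.026887 = 0.0069.

0.0069


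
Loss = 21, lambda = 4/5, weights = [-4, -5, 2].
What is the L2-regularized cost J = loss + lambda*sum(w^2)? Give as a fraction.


L2 sq norm = sum(w^2) = 45. J = 21 + 4/5 * 45 = 57.

57


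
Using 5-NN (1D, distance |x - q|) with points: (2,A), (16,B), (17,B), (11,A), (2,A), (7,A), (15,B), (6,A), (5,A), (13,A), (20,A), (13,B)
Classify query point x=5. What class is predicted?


Distances: |2-5|=3, |16-5|=11, |17-5|=12, |11-5|=6, |2-5|=3, |7-5|=2, |15-5|=10, |6-5|=1, |5-5|=0, |13-5|=8, |20-5|=15, |13-5|=8. 5 nearest: (5,A), (6,A), (7,A), (2,A), (2,A). Counts: {'A': 5}. Majority class: A.

A


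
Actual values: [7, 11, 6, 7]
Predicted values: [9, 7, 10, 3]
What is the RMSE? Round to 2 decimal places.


MSE = 13.0000. RMSE = sqrt(13.0000) = 3.61.

3.61


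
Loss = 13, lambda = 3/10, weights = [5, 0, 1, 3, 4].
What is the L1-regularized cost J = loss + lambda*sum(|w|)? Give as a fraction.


L1 norm = sum(|w|) = 13. J = 13 + 3/10 * 13 = 169/10.

169/10


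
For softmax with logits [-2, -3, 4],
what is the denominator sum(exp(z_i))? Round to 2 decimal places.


Denom = e^-2=0.1353 + e^-3=0.0498 + e^4=54.5982. Sum = 54.7833, which rounds to 54.78.

54.78


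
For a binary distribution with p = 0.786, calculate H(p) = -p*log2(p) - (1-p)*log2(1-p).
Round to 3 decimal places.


H = -0.786*log2(0.786) - 0.214*log2(0.214) = 0.749.

0.749


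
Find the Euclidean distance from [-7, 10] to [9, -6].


d = sqrt(sum of squared differences). (-7-9)^2=256, (10--6)^2=256. Sum = 512.

sqrt(512)


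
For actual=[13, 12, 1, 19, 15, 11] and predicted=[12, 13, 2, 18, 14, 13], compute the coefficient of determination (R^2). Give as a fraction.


Mean(y) = 71/6. SS_res = 9. SS_tot = 1085/6. R^2 = 1 - 9/(1085/6) = 1031/1085.

1031/1085


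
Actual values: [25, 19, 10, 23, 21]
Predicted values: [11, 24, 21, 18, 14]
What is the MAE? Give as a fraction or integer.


MAE = (1/5) * (|25-11|=14 + |19-24|=5 + |10-21|=11 + |23-18|=5 + |21-14|=7). Sum = 42. MAE = 42/5.

42/5


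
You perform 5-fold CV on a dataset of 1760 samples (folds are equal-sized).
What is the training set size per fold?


Each validation fold has 1760/5 = 352 samples. Training set = 1760 - 352 = 1408.

1408


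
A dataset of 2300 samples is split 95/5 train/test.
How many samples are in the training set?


Test set = 2300 * 5% = 115. Training set = 2300 - 115 = 2185.

2185


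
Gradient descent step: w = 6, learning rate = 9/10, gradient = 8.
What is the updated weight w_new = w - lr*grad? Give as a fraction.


w_new = 6 - 9/10 * 8 = 6 - 36/5 = -6/5.

-6/5


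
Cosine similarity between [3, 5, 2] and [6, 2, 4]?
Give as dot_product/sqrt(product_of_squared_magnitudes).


dot = 36. |a|^2 = 38, |b|^2 = 56. cos = 36/sqrt(2128).

36/sqrt(2128)


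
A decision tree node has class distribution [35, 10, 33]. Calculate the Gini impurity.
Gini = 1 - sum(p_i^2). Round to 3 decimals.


Total = 78. Proportions: 35/78, 10/78, 33/78. sum(p_i^2) = 0.3968. Gini = 1 - 0.3968 = 0.6032, which rounds to 0.603.

0.603


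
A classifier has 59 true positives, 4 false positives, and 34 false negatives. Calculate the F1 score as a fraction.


Precision = 59/63 = 59/63. Recall = 59/93 = 59/93. F1 = 2*P*R/(P+R) = 59/78.

59/78


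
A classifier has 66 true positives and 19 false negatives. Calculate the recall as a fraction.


Recall = TP / (TP + FN) = 66 / 85 = 66/85.

66/85


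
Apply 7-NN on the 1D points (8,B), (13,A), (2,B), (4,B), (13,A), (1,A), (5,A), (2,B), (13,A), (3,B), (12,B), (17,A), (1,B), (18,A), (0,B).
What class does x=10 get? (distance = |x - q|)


Distances: |8-10|=2, |13-10|=3, |2-10|=8, |4-10|=6, |13-10|=3, |1-10|=9, |5-10|=5, |2-10|=8, |13-10|=3, |3-10|=7, |12-10|=2, |17-10|=7, |1-10|=9, |18-10|=8, |0-10|=10. 7 nearest: (8,B), (12,B), (13,A), (13,A), (13,A), (5,A), (4,B). Counts: {'B': 3, 'A': 4}. Majority class: A.

A


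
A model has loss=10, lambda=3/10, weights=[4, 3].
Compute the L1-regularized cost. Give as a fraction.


L1 norm = sum(|w|) = 7. J = 10 + 3/10 * 7 = 121/10.

121/10


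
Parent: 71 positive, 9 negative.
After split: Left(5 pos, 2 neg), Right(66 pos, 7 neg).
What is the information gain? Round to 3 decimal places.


H(parent) = 0.5074. H(left) = 0.8631, H(right) = 0.4558. Weighted = (7/80)*0.8631 + (73/80)*0.4558 = 0.4914. IG = 0.5074 - 0.4914 = 0.0160, which rounds to 0.016.

0.016


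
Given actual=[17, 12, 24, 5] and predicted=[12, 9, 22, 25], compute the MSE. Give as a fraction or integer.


MSE = (1/4) * ((17-12)^2=25 + (12-9)^2=9 + (24-22)^2=4 + (5-25)^2=400). Sum = 438. MSE = 219/2.

219/2


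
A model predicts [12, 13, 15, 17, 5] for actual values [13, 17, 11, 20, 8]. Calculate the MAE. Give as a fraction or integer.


MAE = (1/5) * (|13-12|=1 + |17-13|=4 + |11-15|=4 + |20-17|=3 + |8-5|=3). Sum = 15. MAE = 3.

3


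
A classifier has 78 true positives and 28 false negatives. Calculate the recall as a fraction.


Recall = TP / (TP + FN) = 78 / 106 = 39/53.

39/53


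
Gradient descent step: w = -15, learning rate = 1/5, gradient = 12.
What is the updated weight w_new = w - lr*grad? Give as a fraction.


w_new = -15 - 1/5 * 12 = -15 - 12/5 = -87/5.

-87/5


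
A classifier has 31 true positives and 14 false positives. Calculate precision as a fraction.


Precision = TP / (TP + FP) = 31 / 45 = 31/45.

31/45


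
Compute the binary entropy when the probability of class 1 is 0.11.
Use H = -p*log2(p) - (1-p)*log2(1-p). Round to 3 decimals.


H = -0.11*log2(0.11) - 0.89*log2(0.89) = 0.500.

0.500


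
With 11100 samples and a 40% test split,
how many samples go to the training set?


Test set = 11100 * 40% = 4440. Training set = 11100 - 4440 = 6660.

6660


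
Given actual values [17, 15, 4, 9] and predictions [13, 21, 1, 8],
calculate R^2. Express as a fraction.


Mean(y) = 45/4. SS_res = 62. SS_tot = 419/4. R^2 = 1 - 62/(419/4) = 171/419.

171/419


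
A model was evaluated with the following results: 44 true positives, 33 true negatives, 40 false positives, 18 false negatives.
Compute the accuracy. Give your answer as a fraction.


Accuracy = (TP + TN) / (TP + TN + FP + FN) = (44 + 33) / 135 = 77/135.

77/135


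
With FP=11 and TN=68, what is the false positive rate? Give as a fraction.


FPR = FP / (FP + TN) = 11 / 79 = 11/79.

11/79


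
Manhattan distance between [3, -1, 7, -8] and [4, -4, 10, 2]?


d = sum of absolute differences: |3-4|=1 + |-1--4|=3 + |7-10|=3 + |-8-2|=10 = 17.

17


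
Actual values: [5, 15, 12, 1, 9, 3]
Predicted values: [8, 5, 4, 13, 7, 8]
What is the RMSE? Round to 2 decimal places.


MSE = 57.6667. RMSE = sqrt(57.6667) = 7.59.

7.59


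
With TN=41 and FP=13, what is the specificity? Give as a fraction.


Specificity = TN / (TN + FP) = 41 / 54 = 41/54.

41/54


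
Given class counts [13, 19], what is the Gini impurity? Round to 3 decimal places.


Total = 32. Proportions: 13/32, 19/32. sum(p_i^2) = 0.5176. Gini = 1 - 0.5176 = 0.4824, which rounds to 0.482.

0.482


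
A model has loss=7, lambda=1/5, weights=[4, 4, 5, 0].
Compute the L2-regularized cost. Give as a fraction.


L2 sq norm = sum(w^2) = 57. J = 7 + 1/5 * 57 = 92/5.

92/5


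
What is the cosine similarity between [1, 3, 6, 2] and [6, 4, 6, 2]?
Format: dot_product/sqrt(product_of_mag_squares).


dot = 58. |a|^2 = 50, |b|^2 = 92. cos = 58/sqrt(4600).

58/sqrt(4600)


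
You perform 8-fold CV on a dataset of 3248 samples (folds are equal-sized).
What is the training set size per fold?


Each validation fold has 3248/8 = 406 samples. Training set = 3248 - 406 = 2842.

2842


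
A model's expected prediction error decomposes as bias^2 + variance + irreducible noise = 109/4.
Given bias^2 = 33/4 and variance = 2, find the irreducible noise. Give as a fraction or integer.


Total error = bias^2 + variance + irreducible noise. So irreducible noise = 109/4 - 33/4 - 2 = 17.

17


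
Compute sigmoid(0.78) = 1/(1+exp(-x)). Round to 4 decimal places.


sigma(0.78) = 1/(1+e^(-0.78)) = 1/(1+0.458406) = 1/1.458406 = 0.6857.

0.6857


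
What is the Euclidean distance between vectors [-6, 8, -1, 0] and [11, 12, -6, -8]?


d = sqrt(sum of squared differences). (-6-11)^2=289, (8-12)^2=16, (-1--6)^2=25, (0--8)^2=64. Sum = 394.

sqrt(394)


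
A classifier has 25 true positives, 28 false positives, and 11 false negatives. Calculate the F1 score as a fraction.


Precision = 25/53 = 25/53. Recall = 25/36 = 25/36. F1 = 2*P*R/(P+R) = 50/89.

50/89


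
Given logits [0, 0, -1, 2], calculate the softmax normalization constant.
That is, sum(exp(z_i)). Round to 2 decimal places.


Denom = e^0=1.0000 + e^0=1.0000 + e^-1=0.3679 + e^2=7.3891. Sum = 9.7570, which rounds to 9.76.

9.76


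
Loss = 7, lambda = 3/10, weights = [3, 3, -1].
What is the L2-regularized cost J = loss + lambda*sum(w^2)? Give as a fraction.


L2 sq norm = sum(w^2) = 19. J = 7 + 3/10 * 19 = 127/10.

127/10


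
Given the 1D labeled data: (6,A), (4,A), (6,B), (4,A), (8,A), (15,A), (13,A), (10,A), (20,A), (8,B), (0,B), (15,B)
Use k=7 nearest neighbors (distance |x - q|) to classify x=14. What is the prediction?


Distances: |6-14|=8, |4-14|=10, |6-14|=8, |4-14|=10, |8-14|=6, |15-14|=1, |13-14|=1, |10-14|=4, |20-14|=6, |8-14|=6, |0-14|=14, |15-14|=1. 7 nearest: (15,A), (13,A), (15,B), (10,A), (8,A), (20,A), (8,B). Counts: {'A': 5, 'B': 2}. Majority class: A.

A


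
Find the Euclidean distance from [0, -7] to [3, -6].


d = sqrt(sum of squared differences). (0-3)^2=9, (-7--6)^2=1. Sum = 10.

sqrt(10)


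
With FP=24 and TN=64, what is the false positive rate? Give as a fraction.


FPR = FP / (FP + TN) = 24 / 88 = 3/11.

3/11


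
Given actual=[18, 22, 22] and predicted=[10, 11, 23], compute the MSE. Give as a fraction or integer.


MSE = (1/3) * ((18-10)^2=64 + (22-11)^2=121 + (22-23)^2=1). Sum = 186. MSE = 62.

62


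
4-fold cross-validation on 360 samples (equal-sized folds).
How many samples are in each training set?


Each validation fold has 360/4 = 90 samples. Training set = 360 - 90 = 270.

270


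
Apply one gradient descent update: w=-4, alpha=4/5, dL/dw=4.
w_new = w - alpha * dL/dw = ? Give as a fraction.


w_new = -4 - 4/5 * 4 = -4 - 16/5 = -36/5.

-36/5


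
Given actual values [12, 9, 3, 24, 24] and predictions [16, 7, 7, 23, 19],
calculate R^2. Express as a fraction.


Mean(y) = 72/5. SS_res = 62. SS_tot = 1746/5. R^2 = 1 - 62/(1746/5) = 718/873.

718/873


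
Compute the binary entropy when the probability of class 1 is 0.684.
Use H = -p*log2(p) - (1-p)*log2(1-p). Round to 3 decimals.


H = -0.684*log2(0.684) - 0.316*log2(0.316) = 0.900.

0.900


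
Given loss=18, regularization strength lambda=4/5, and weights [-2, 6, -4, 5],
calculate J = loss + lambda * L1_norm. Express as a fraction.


L1 norm = sum(|w|) = 17. J = 18 + 4/5 * 17 = 158/5.

158/5


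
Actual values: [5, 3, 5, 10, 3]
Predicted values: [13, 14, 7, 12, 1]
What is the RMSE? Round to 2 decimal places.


MSE = 39.4000. RMSE = sqrt(39.4000) = 6.28.

6.28


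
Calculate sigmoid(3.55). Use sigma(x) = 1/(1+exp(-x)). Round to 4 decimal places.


sigma(3.55) = 1/(1+e^(-3.55)) = 1/(1+0.028725) = 1/1.028725 = 0.9721.

0.9721


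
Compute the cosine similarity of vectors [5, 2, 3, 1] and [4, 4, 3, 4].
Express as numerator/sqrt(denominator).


dot = 41. |a|^2 = 39, |b|^2 = 57. cos = 41/sqrt(2223).

41/sqrt(2223)


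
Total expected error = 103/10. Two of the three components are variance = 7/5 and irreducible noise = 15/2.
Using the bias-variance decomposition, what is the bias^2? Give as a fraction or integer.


Total error = bias^2 + variance + irreducible noise. So bias^2 = 103/10 - 7/5 - 15/2 = 7/5.

7/5


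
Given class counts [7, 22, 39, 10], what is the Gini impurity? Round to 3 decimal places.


Total = 78. Proportions: 7/78, 22/78, 39/78, 10/78. sum(p_i^2) = 0.3540. Gini = 1 - 0.3540 = 0.6460, which rounds to 0.646.

0.646


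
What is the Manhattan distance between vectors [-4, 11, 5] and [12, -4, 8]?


d = sum of absolute differences: |-4-12|=16 + |11--4|=15 + |5-8|=3 = 34.

34


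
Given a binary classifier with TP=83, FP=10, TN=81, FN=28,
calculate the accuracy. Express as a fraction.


Accuracy = (TP + TN) / (TP + TN + FP + FN) = (83 + 81) / 202 = 82/101.

82/101


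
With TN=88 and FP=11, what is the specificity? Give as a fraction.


Specificity = TN / (TN + FP) = 88 / 99 = 8/9.

8/9


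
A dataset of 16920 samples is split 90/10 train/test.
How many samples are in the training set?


Test set = 16920 * 10% = 1692. Training set = 16920 - 1692 = 15228.

15228


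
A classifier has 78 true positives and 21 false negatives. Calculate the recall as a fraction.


Recall = TP / (TP + FN) = 78 / 99 = 26/33.

26/33


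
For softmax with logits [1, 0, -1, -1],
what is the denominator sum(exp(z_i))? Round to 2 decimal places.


Denom = e^1=2.7183 + e^0=1.0000 + e^-1=0.3679 + e^-1=0.3679. Sum = 4.4541, which rounds to 4.45.

4.45


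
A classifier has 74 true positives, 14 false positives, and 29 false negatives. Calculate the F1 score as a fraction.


Precision = 74/88 = 37/44. Recall = 74/103 = 74/103. F1 = 2*P*R/(P+R) = 148/191.

148/191


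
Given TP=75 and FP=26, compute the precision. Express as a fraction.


Precision = TP / (TP + FP) = 75 / 101 = 75/101.

75/101


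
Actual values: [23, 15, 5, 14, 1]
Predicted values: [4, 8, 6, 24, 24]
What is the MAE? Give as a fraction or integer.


MAE = (1/5) * (|23-4|=19 + |15-8|=7 + |5-6|=1 + |14-24|=10 + |1-24|=23). Sum = 60. MAE = 12.

12


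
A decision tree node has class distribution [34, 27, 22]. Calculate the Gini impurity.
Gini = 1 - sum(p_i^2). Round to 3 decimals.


Total = 83. Proportions: 34/83, 27/83, 22/83. sum(p_i^2) = 0.3439. Gini = 1 - 0.3439 = 0.6561, which rounds to 0.656.

0.656


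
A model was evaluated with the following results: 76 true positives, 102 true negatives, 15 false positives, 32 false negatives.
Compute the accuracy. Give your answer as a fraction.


Accuracy = (TP + TN) / (TP + TN + FP + FN) = (76 + 102) / 225 = 178/225.

178/225


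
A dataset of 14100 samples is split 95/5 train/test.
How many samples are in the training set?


Test set = 14100 * 5% = 705. Training set = 14100 - 705 = 13395.

13395


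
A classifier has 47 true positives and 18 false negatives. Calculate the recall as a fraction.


Recall = TP / (TP + FN) = 47 / 65 = 47/65.

47/65


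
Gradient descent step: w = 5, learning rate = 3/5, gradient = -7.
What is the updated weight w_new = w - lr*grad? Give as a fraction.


w_new = 5 - 3/5 * -7 = 5 - -21/5 = 46/5.

46/5


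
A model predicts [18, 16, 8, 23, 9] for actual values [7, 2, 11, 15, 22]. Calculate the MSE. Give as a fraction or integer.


MSE = (1/5) * ((7-18)^2=121 + (2-16)^2=196 + (11-8)^2=9 + (15-23)^2=64 + (22-9)^2=169). Sum = 559. MSE = 559/5.

559/5


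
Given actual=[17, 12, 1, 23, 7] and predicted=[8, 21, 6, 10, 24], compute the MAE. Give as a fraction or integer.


MAE = (1/5) * (|17-8|=9 + |12-21|=9 + |1-6|=5 + |23-10|=13 + |7-24|=17). Sum = 53. MAE = 53/5.

53/5


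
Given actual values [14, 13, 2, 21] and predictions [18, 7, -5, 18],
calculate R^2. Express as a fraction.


Mean(y) = 25/2. SS_res = 110. SS_tot = 185. R^2 = 1 - 110/(185) = 15/37.

15/37


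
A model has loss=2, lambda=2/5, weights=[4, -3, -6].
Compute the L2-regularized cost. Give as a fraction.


L2 sq norm = sum(w^2) = 61. J = 2 + 2/5 * 61 = 132/5.

132/5


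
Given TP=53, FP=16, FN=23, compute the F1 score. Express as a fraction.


Precision = 53/69 = 53/69. Recall = 53/76 = 53/76. F1 = 2*P*R/(P+R) = 106/145.

106/145


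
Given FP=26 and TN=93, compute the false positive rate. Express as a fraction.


FPR = FP / (FP + TN) = 26 / 119 = 26/119.

26/119


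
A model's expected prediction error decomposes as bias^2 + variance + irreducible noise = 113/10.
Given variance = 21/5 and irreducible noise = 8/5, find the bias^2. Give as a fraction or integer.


Total error = bias^2 + variance + irreducible noise. So bias^2 = 113/10 - 21/5 - 8/5 = 11/2.

11/2


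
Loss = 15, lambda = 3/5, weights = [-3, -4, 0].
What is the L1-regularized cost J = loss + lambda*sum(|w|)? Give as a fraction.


L1 norm = sum(|w|) = 7. J = 15 + 3/5 * 7 = 96/5.

96/5


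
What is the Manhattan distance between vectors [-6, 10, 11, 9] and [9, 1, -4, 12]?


d = sum of absolute differences: |-6-9|=15 + |10-1|=9 + |11--4|=15 + |9-12|=3 = 42.

42


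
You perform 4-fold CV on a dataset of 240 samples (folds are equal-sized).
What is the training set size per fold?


Each validation fold has 240/4 = 60 samples. Training set = 240 - 60 = 180.

180


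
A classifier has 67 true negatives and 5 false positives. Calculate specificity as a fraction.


Specificity = TN / (TN + FP) = 67 / 72 = 67/72.

67/72


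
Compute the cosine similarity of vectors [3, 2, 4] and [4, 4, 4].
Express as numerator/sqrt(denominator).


dot = 36. |a|^2 = 29, |b|^2 = 48. cos = 36/sqrt(1392).

36/sqrt(1392)


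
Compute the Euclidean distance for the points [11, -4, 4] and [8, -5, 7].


d = sqrt(sum of squared differences). (11-8)^2=9, (-4--5)^2=1, (4-7)^2=9. Sum = 19.

sqrt(19)


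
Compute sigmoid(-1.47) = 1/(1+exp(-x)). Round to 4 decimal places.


sigma(-1.47) = 1/(1+e^(1.47)) = 1/(1+4.349235) = 1/5.349235 = 0.1869.

0.1869


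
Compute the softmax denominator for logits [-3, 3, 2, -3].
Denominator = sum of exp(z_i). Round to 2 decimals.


Denom = e^-3=0.0498 + e^3=20.0855 + e^2=7.3891 + e^-3=0.0498. Sum = 27.5742, which rounds to 27.57.

27.57


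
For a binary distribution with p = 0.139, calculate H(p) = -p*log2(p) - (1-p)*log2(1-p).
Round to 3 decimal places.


H = -0.139*log2(0.139) - 0.861*log2(0.861) = 0.582.

0.582


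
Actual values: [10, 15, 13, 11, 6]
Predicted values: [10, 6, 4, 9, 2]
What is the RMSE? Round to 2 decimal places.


MSE = 36.4000. RMSE = sqrt(36.4000) = 6.03.

6.03


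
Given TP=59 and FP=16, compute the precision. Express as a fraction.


Precision = TP / (TP + FP) = 59 / 75 = 59/75.

59/75


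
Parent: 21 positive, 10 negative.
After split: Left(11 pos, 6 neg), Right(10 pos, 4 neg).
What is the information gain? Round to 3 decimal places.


H(parent) = 0.9072. H(left) = 0.9367, H(right) = 0.8631. Weighted = (17/31)*0.9367 + (14/31)*0.8631 = 0.9035. IG = 0.9072 - 0.9035 = 0.0037, which rounds to 0.004.

0.004


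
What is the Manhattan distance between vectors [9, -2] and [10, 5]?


d = sum of absolute differences: |9-10|=1 + |-2-5|=7 = 8.

8


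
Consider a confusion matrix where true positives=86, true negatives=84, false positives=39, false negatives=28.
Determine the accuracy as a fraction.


Accuracy = (TP + TN) / (TP + TN + FP + FN) = (86 + 84) / 237 = 170/237.

170/237


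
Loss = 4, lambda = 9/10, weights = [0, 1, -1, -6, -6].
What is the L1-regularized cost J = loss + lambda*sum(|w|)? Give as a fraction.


L1 norm = sum(|w|) = 14. J = 4 + 9/10 * 14 = 83/5.

83/5


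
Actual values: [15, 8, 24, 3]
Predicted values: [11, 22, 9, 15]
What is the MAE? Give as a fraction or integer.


MAE = (1/4) * (|15-11|=4 + |8-22|=14 + |24-9|=15 + |3-15|=12). Sum = 45. MAE = 45/4.

45/4


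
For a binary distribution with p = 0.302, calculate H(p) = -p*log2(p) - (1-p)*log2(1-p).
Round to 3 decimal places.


H = -0.302*log2(0.302) - 0.698*log2(0.698) = 0.884.

0.884


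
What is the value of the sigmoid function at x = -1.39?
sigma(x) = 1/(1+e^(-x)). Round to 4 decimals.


sigma(-1.39) = 1/(1+e^(1.39)) = 1/(1+4.014850) = 1/5.014850 = 0.1994.

0.1994


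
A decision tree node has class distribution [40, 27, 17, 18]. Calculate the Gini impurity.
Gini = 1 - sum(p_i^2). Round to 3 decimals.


Total = 102. Proportions: 40/102, 27/102, 17/102, 18/102. sum(p_i^2) = 0.2828. Gini = 1 - 0.2828 = 0.7172, which rounds to 0.717.

0.717


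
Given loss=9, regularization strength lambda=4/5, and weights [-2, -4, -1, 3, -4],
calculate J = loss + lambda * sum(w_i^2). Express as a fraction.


L2 sq norm = sum(w^2) = 46. J = 9 + 4/5 * 46 = 229/5.

229/5


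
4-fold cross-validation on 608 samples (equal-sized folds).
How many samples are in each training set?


Each validation fold has 608/4 = 152 samples. Training set = 608 - 152 = 456.

456


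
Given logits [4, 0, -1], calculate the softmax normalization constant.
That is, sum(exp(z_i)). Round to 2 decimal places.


Denom = e^4=54.5982 + e^0=1.0000 + e^-1=0.3679. Sum = 55.9661, which rounds to 55.97.

55.97


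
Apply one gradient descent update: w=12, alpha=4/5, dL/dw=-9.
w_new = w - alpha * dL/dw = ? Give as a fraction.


w_new = 12 - 4/5 * -9 = 12 - -36/5 = 96/5.

96/5


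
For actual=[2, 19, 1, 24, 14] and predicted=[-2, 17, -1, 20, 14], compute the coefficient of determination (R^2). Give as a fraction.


Mean(y) = 12. SS_res = 40. SS_tot = 418. R^2 = 1 - 40/(418) = 189/209.

189/209


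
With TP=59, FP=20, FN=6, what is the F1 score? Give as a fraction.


Precision = 59/79 = 59/79. Recall = 59/65 = 59/65. F1 = 2*P*R/(P+R) = 59/72.

59/72


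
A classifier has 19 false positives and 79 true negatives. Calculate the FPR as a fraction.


FPR = FP / (FP + TN) = 19 / 98 = 19/98.

19/98


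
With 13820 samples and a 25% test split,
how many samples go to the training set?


Test set = 13820 * 25% = 3455. Training set = 13820 - 3455 = 10365.

10365


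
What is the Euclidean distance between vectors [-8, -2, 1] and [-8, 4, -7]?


d = sqrt(sum of squared differences). (-8--8)^2=0, (-2-4)^2=36, (1--7)^2=64. Sum = 100.

10


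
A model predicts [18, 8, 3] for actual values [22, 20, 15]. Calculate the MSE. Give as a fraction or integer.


MSE = (1/3) * ((22-18)^2=16 + (20-8)^2=144 + (15-3)^2=144). Sum = 304. MSE = 304/3.

304/3


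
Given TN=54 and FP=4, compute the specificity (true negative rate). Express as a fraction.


Specificity = TN / (TN + FP) = 54 / 58 = 27/29.

27/29


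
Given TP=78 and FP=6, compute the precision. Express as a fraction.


Precision = TP / (TP + FP) = 78 / 84 = 13/14.

13/14


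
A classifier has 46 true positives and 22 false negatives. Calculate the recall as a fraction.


Recall = TP / (TP + FN) = 46 / 68 = 23/34.

23/34


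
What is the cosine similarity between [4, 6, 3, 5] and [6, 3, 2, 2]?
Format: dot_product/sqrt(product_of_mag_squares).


dot = 58. |a|^2 = 86, |b|^2 = 53. cos = 58/sqrt(4558).

58/sqrt(4558)


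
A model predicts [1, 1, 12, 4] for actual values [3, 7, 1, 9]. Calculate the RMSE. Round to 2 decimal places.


MSE = 46.5000. RMSE = sqrt(46.5000) = 6.82.

6.82


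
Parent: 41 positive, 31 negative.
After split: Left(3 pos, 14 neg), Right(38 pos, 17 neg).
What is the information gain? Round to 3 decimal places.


H(parent) = 0.9860. H(left) = 0.6723, H(right) = 0.8921. Weighted = (17/72)*0.6723 + (55/72)*0.8921 = 0.8402. IG = 0.9860 - 0.8402 = 0.1458, which rounds to 0.146.

0.146


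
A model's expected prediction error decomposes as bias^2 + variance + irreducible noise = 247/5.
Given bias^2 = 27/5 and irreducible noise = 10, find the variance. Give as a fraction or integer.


Total error = bias^2 + variance + irreducible noise. So variance = 247/5 - 27/5 - 10 = 34.

34


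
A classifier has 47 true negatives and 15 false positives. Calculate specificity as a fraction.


Specificity = TN / (TN + FP) = 47 / 62 = 47/62.

47/62


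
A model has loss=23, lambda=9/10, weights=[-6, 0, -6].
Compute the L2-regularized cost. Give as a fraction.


L2 sq norm = sum(w^2) = 72. J = 23 + 9/10 * 72 = 439/5.

439/5


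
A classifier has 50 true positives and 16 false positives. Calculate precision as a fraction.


Precision = TP / (TP + FP) = 50 / 66 = 25/33.

25/33


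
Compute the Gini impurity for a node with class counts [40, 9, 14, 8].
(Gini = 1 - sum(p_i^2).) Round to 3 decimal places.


Total = 71. Proportions: 40/71, 9/71, 14/71, 8/71. sum(p_i^2) = 0.3850. Gini = 1 - 0.3850 = 0.6150, which rounds to 0.615.

0.615


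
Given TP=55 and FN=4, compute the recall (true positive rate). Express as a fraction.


Recall = TP / (TP + FN) = 55 / 59 = 55/59.

55/59


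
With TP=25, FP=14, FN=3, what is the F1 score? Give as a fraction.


Precision = 25/39 = 25/39. Recall = 25/28 = 25/28. F1 = 2*P*R/(P+R) = 50/67.

50/67


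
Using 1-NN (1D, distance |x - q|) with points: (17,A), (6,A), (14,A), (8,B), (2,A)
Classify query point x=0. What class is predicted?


Distances: |17-0|=17, |6-0|=6, |14-0|=14, |8-0|=8, |2-0|=2. 1 nearest: (2,A). Counts: {'A': 1}. Majority class: A.

A


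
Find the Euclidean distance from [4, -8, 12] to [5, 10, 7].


d = sqrt(sum of squared differences). (4-5)^2=1, (-8-10)^2=324, (12-7)^2=25. Sum = 350.

sqrt(350)


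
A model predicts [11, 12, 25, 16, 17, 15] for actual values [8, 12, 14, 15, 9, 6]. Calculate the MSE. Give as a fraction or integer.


MSE = (1/6) * ((8-11)^2=9 + (12-12)^2=0 + (14-25)^2=121 + (15-16)^2=1 + (9-17)^2=64 + (6-15)^2=81). Sum = 276. MSE = 46.

46


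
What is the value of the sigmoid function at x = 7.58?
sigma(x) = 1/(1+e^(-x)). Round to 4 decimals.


sigma(7.58) = 1/(1+e^(-7.58)) = 1/(1+0.000511) = 1/1.000511 = 0.9995.

0.9995


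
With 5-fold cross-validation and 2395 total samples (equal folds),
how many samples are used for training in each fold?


Each validation fold has 2395/5 = 479 samples. Training set = 2395 - 479 = 1916.

1916


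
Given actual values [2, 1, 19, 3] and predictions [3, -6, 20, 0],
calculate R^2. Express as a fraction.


Mean(y) = 25/4. SS_res = 60. SS_tot = 875/4. R^2 = 1 - 60/(875/4) = 127/175.

127/175


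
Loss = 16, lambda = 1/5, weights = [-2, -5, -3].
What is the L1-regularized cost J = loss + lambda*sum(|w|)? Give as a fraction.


L1 norm = sum(|w|) = 10. J = 16 + 1/5 * 10 = 18.

18


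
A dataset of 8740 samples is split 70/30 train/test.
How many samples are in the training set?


Test set = 8740 * 30% = 2622. Training set = 8740 - 2622 = 6118.

6118


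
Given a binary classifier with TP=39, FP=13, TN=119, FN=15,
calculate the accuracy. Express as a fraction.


Accuracy = (TP + TN) / (TP + TN + FP + FN) = (39 + 119) / 186 = 79/93.

79/93


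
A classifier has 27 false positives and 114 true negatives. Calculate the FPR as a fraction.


FPR = FP / (FP + TN) = 27 / 141 = 9/47.

9/47


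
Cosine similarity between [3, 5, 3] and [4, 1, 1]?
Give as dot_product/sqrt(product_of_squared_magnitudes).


dot = 20. |a|^2 = 43, |b|^2 = 18. cos = 20/sqrt(774).

20/sqrt(774)


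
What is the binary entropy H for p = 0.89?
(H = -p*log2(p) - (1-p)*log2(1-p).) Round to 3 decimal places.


H = -0.89*log2(0.89) - 0.11*log2(0.11) = 0.500.

0.500


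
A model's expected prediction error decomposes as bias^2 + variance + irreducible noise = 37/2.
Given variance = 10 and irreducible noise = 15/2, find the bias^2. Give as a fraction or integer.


Total error = bias^2 + variance + irreducible noise. So bias^2 = 37/2 - 10 - 15/2 = 1.

1


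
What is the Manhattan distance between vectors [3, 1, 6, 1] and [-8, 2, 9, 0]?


d = sum of absolute differences: |3--8|=11 + |1-2|=1 + |6-9|=3 + |1-0|=1 = 16.

16


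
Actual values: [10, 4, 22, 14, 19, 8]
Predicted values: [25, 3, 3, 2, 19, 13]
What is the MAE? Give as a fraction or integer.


MAE = (1/6) * (|10-25|=15 + |4-3|=1 + |22-3|=19 + |14-2|=12 + |19-19|=0 + |8-13|=5). Sum = 52. MAE = 26/3.

26/3


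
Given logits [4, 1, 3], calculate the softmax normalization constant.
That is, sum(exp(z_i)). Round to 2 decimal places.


Denom = e^4=54.5982 + e^1=2.7183 + e^3=20.0855. Sum = 77.4020, which rounds to 77.40.

77.40


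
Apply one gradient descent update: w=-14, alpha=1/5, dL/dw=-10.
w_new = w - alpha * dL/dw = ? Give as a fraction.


w_new = -14 - 1/5 * -10 = -14 - -2 = -12.

-12


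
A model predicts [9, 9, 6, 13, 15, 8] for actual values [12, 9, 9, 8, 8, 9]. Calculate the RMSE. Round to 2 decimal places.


MSE = 15.5000. RMSE = sqrt(15.5000) = 3.94.

3.94


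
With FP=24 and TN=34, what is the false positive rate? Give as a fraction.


FPR = FP / (FP + TN) = 24 / 58 = 12/29.

12/29


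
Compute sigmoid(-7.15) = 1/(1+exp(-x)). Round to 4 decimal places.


sigma(-7.15) = 1/(1+e^(7.15)) = 1/(1+1274.105955) = 1/1275.105955 = 0.0008.

0.0008


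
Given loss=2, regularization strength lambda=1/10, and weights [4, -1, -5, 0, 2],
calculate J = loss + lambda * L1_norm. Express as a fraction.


L1 norm = sum(|w|) = 12. J = 2 + 1/10 * 12 = 16/5.

16/5


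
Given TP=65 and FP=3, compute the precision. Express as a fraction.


Precision = TP / (TP + FP) = 65 / 68 = 65/68.

65/68


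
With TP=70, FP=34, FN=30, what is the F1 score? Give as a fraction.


Precision = 70/104 = 35/52. Recall = 70/100 = 7/10. F1 = 2*P*R/(P+R) = 35/51.

35/51


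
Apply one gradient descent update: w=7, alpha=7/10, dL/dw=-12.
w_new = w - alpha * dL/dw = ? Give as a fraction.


w_new = 7 - 7/10 * -12 = 7 - -42/5 = 77/5.

77/5


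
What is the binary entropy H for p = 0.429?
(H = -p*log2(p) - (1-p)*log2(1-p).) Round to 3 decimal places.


H = -0.429*log2(0.429) - 0.571*log2(0.571) = 0.985.

0.985


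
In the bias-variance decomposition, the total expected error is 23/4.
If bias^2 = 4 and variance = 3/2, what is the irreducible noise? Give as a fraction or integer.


Total error = bias^2 + variance + irreducible noise. So irreducible noise = 23/4 - 4 - 3/2 = 1/4.

1/4


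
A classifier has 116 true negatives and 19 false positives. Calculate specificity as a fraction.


Specificity = TN / (TN + FP) = 116 / 135 = 116/135.

116/135


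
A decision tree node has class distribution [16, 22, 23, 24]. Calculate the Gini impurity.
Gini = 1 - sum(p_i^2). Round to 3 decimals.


Total = 85. Proportions: 16/85, 22/85, 23/85, 24/85. sum(p_i^2) = 0.2554. Gini = 1 - 0.2554 = 0.7446, which rounds to 0.745.

0.745


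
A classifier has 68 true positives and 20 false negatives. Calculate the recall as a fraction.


Recall = TP / (TP + FN) = 68 / 88 = 17/22.

17/22


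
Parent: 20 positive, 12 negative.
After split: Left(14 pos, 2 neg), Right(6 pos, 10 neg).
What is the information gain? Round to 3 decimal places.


H(parent) = 0.9544. H(left) = 0.5436, H(right) = 0.9544. Weighted = (16/32)*0.5436 + (16/32)*0.9544 = 0.7490. IG = 0.9544 - 0.7490 = 0.2054, which rounds to 0.205.

0.205


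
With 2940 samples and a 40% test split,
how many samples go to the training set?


Test set = 2940 * 40% = 1176. Training set = 2940 - 1176 = 1764.

1764


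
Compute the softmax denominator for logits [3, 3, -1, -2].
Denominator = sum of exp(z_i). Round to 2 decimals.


Denom = e^3=20.0855 + e^3=20.0855 + e^-1=0.3679 + e^-2=0.1353. Sum = 40.6742, which rounds to 40.67.

40.67


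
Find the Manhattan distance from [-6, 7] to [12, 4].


d = sum of absolute differences: |-6-12|=18 + |7-4|=3 = 21.

21


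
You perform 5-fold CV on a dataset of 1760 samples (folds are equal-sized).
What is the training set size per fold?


Each validation fold has 1760/5 = 352 samples. Training set = 1760 - 352 = 1408.

1408


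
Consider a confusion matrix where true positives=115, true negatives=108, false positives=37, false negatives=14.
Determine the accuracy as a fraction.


Accuracy = (TP + TN) / (TP + TN + FP + FN) = (115 + 108) / 274 = 223/274.

223/274


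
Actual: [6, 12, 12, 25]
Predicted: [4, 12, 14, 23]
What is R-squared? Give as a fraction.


Mean(y) = 55/4. SS_res = 12. SS_tot = 771/4. R^2 = 1 - 12/(771/4) = 241/257.

241/257


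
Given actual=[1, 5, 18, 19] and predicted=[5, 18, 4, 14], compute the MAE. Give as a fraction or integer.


MAE = (1/4) * (|1-5|=4 + |5-18|=13 + |18-4|=14 + |19-14|=5). Sum = 36. MAE = 9.

9


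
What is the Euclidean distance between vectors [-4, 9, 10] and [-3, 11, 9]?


d = sqrt(sum of squared differences). (-4--3)^2=1, (9-11)^2=4, (10-9)^2=1. Sum = 6.

sqrt(6)


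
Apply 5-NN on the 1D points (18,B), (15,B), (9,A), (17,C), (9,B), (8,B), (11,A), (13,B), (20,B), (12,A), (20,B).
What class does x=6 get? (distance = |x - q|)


Distances: |18-6|=12, |15-6|=9, |9-6|=3, |17-6|=11, |9-6|=3, |8-6|=2, |11-6|=5, |13-6|=7, |20-6|=14, |12-6|=6, |20-6|=14. 5 nearest: (8,B), (9,A), (9,B), (11,A), (12,A). Counts: {'B': 2, 'A': 3}. Majority class: A.

A


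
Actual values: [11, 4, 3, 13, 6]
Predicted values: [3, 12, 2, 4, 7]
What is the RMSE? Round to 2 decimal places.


MSE = 42.2000. RMSE = sqrt(42.2000) = 6.50.

6.50


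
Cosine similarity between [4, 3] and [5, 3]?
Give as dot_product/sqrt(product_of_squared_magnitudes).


dot = 29. |a|^2 = 25, |b|^2 = 34. cos = 29/sqrt(850).

29/sqrt(850)


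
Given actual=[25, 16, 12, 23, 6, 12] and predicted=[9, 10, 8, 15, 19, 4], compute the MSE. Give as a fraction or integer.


MSE = (1/6) * ((25-9)^2=256 + (16-10)^2=36 + (12-8)^2=16 + (23-15)^2=64 + (6-19)^2=169 + (12-4)^2=64). Sum = 605. MSE = 605/6.

605/6


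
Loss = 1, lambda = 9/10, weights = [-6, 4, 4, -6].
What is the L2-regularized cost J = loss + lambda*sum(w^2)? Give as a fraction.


L2 sq norm = sum(w^2) = 104. J = 1 + 9/10 * 104 = 473/5.

473/5


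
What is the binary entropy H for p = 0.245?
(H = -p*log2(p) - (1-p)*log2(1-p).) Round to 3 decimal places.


H = -0.245*log2(0.245) - 0.755*log2(0.755) = 0.803.

0.803


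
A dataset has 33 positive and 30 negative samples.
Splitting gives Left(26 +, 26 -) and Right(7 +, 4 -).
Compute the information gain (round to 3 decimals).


H(parent) = 0.9984. H(left) = 1.0000, H(right) = 0.9457. Weighted = (52/63)*1.0000 + (11/63)*0.9457 = 0.9905. IG = 0.9984 - 0.9905 = 0.0079, which rounds to 0.008.

0.008


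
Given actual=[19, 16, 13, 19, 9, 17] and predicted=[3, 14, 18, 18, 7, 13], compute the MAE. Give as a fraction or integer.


MAE = (1/6) * (|19-3|=16 + |16-14|=2 + |13-18|=5 + |19-18|=1 + |9-7|=2 + |17-13|=4). Sum = 30. MAE = 5.

5


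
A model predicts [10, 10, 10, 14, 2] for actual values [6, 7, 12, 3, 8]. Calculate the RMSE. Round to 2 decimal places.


MSE = 37.2000. RMSE = sqrt(37.2000) = 6.10.

6.10


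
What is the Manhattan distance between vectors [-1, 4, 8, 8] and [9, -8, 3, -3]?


d = sum of absolute differences: |-1-9|=10 + |4--8|=12 + |8-3|=5 + |8--3|=11 = 38.

38


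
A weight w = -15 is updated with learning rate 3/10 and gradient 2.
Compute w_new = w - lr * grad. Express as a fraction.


w_new = -15 - 3/10 * 2 = -15 - 3/5 = -78/5.

-78/5


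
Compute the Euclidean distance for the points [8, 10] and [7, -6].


d = sqrt(sum of squared differences). (8-7)^2=1, (10--6)^2=256. Sum = 257.

sqrt(257)


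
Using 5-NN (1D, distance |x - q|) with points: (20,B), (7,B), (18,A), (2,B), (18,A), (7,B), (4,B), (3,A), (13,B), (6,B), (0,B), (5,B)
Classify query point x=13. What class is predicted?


Distances: |20-13|=7, |7-13|=6, |18-13|=5, |2-13|=11, |18-13|=5, |7-13|=6, |4-13|=9, |3-13|=10, |13-13|=0, |6-13|=7, |0-13|=13, |5-13|=8. 5 nearest: (13,B), (18,A), (18,A), (7,B), (7,B). Counts: {'B': 3, 'A': 2}. Majority class: B.

B


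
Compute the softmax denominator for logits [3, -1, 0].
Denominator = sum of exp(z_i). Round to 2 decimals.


Denom = e^3=20.0855 + e^-1=0.3679 + e^0=1.0000. Sum = 21.4534, which rounds to 21.45.

21.45


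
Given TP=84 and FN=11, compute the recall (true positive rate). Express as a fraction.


Recall = TP / (TP + FN) = 84 / 95 = 84/95.

84/95


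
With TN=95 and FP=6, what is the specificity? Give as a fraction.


Specificity = TN / (TN + FP) = 95 / 101 = 95/101.

95/101


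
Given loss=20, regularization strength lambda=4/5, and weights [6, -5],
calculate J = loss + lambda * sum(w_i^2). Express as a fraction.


L2 sq norm = sum(w^2) = 61. J = 20 + 4/5 * 61 = 344/5.

344/5


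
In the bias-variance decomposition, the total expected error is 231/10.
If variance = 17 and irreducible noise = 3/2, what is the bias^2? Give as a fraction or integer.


Total error = bias^2 + variance + irreducible noise. So bias^2 = 231/10 - 17 - 3/2 = 23/5.

23/5


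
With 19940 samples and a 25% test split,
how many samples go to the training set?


Test set = 19940 * 25% = 4985. Training set = 19940 - 4985 = 14955.

14955


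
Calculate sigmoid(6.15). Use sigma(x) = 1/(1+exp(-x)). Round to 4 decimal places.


sigma(6.15) = 1/(1+e^(-6.15)) = 1/(1+0.002133) = 1/1.002133 = 0.9979.

0.9979


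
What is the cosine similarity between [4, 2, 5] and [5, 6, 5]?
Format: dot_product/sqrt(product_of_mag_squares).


dot = 57. |a|^2 = 45, |b|^2 = 86. cos = 57/sqrt(3870).

57/sqrt(3870)


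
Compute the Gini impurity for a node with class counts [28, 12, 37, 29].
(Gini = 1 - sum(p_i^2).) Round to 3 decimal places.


Total = 106. Proportions: 28/106, 12/106, 37/106, 29/106. sum(p_i^2) = 0.2793. Gini = 1 - 0.2793 = 0.7207, which rounds to 0.721.

0.721


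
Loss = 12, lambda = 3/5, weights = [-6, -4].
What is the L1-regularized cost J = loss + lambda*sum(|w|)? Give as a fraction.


L1 norm = sum(|w|) = 10. J = 12 + 3/5 * 10 = 18.

18


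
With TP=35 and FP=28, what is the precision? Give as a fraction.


Precision = TP / (TP + FP) = 35 / 63 = 5/9.

5/9


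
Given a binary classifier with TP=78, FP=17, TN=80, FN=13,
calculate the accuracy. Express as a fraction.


Accuracy = (TP + TN) / (TP + TN + FP + FN) = (78 + 80) / 188 = 79/94.

79/94


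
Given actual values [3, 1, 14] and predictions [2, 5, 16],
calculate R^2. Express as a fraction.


Mean(y) = 6. SS_res = 21. SS_tot = 98. R^2 = 1 - 21/(98) = 11/14.

11/14
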